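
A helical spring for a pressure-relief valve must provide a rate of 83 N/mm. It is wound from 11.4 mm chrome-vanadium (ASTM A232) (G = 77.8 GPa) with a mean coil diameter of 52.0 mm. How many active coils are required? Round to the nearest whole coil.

14

N_a = Gd⁴/(8D³k) = (77.8×10³ × 11.4⁴)/(8 × 52.0³ × 83)
    = 1.31401e+09 / 9.33637e+07 = 14.07 → 14 coils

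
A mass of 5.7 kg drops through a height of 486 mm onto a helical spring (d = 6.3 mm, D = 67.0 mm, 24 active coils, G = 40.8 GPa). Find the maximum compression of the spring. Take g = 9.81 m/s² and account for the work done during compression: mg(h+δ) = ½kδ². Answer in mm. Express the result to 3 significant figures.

k = Gd⁴/(8D³N_a) = (40.8×10³)(6.3⁴)/(8·67.0³·24) = 1.113 N/mm
W = mg = 5.7 × 9.81 = 55.917 N
½kδ² − Wδ − Wh = 0 → δ = (W + √(W² + 2kWh))/k
δ = (55.917 + √(3126.7 + 60493.2))/1.113 = (55.917 + 252.23)/1.113 = 276.86 mm

277 mm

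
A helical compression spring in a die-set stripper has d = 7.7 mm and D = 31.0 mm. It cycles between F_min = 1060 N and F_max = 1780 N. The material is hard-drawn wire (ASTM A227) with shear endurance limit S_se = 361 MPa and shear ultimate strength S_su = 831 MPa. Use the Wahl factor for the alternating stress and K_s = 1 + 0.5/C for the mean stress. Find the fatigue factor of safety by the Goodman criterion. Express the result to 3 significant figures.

C = D/d = 31.0/7.7 = 4.0260; K_W = (4C−1)/(4C−4)+0.615/C = 1.4006; K_s = 1+0.5/C = 1.1242
F_a = (F_max−F_min)/2 = 360 N; F_m = (F_max+F_min)/2 = 1420 N
τ_a = K_W·8F_aD/(πd³) = 1.4006 × 62.249 = 87.187 MPa
τ_m = K_s·8F_mD/(πd³) = 1.1242 × 245.54 = 276.03 MPa
Goodman: 1/n_f = τ_a/S_se + τ_m/S_su = 87.187/361 + 276.03/831 = 0.24151 + 0.33217 = 0.57368
n_f = 1/0.57368 = 1.743

1.74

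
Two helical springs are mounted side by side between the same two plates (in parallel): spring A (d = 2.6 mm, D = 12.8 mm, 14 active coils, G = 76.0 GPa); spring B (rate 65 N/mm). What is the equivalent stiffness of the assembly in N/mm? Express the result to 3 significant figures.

79.8 N/mm

k_A = Gd⁴/(8D³N_a) = (76.0×10³)(2.6⁴)/(8·12.8³·14) = 14.786 N/mm
Parallel: k_eq = 14.786 + 65 = 79.786 N/mm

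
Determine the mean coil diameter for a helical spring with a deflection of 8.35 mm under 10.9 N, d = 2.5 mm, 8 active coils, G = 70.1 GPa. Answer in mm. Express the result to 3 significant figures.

Required rate k = F/δ = 10.9/8.35 = 1.3054 N/mm
D = (Gd⁴/(8N_a·k))^(1/3) = (70.1×10³·2.5⁴/(8·8·1.3054))^(1/3)
  = (32776.2)^(1/3) = 32.0027 mm

32.0 mm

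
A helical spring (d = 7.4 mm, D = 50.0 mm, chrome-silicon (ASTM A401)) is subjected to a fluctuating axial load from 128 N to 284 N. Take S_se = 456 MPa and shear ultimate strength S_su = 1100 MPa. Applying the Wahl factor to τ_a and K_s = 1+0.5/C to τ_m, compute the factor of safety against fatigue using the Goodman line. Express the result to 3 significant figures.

C = D/d = 50.0/7.4 = 6.7568; K_W = (4C−1)/(4C−4)+0.615/C = 1.2213; K_s = 1+0.5/C = 1.0740
F_a = (F_max−F_min)/2 = 78 N; F_m = (F_max+F_min)/2 = 206 N
τ_a = K_W·8F_aD/(πd³) = 1.2213 × 24.508 = 29.932 MPa
τ_m = K_s·8F_mD/(πd³) = 1.0740 × 64.727 = 69.516 MPa
Goodman: 1/n_f = τ_a/S_se + τ_m/S_su = 29.932/456 + 69.516/1100 = 0.06564 + 0.06320 = 0.12884
n_f = 1/0.12884 = 7.762

7.76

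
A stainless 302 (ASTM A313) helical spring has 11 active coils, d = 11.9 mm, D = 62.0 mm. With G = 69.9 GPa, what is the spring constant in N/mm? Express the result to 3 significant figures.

k = Gd⁴/(8D³N_a) = (69.9×10³ × 11.9⁴) / (8 × 62.0³ × 11)
  = 1.40173e+09 / 2.09729e+07 = 66.836 N/mm

66.8 N/mm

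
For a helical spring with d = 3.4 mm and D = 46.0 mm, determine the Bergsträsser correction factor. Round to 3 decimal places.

1.098

C = D/d = 46.0/3.4 = 13.5294
K_B = (4C+2)/(4C−3) = 56.118/51.118 = 1.0978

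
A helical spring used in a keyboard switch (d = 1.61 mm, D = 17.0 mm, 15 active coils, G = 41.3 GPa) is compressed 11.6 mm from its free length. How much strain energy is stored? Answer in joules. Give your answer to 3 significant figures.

k = Gd⁴/(8D³N_a) = (41.3×10³)(1.61⁴)/(8·17.0³·15) = 0.47068 N/mm
U = ½kδ² = 0.5 × 0.47068 × 11.6² = 31.667 N·mm = 0.031667 J

0.0317 J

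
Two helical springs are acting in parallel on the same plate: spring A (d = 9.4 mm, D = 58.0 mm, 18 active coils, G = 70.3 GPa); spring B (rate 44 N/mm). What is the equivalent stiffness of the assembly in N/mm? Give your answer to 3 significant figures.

k_A = Gd⁴/(8D³N_a) = (70.3×10³)(9.4⁴)/(8·58.0³·18) = 19.535 N/mm
Parallel: k_eq = 19.535 + 44 = 63.535 N/mm

63.5 N/mm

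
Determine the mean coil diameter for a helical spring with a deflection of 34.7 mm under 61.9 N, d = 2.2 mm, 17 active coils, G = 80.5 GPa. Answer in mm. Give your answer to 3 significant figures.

19.8 mm

Required rate k = F/δ = 61.9/34.7 = 1.7839 N/mm
D = (Gd⁴/(8N_a·k))^(1/3) = (80.5×10³·2.2⁴/(8·17·1.7839))^(1/3)
  = (7772.96)^(1/3) = 19.8090 mm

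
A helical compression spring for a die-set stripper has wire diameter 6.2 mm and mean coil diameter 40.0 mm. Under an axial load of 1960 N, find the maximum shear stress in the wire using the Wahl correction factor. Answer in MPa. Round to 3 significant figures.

Spring index C = D/d = 40.0/6.2 = 6.4516
K_W = (4C−1)/(4C−4) + 0.615/C = 24.806/21.806 + 0.0953 = 1.2329
τ₀ = 8FD/(πd³) = 8·1960·40.0/(π·6.2³) = 627200/748.73 = 837.69 MPa
τ_max = K·τ₀ = 1.2329 × 837.69 = 1032.8 MPa

1030 MPa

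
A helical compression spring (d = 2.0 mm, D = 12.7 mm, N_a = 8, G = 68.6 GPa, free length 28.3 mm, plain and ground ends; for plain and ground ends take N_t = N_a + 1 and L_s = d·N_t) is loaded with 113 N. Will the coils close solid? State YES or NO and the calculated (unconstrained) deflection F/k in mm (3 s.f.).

YES, δ = 13.5 mm

k = Gd⁴/(8D³N_a) = (68.6×10³)(2.0⁴)/(8·12.7³·8) = 8.3725 N/mm
N_t = 9; L_s = 2.0·9 = 18 mm; δ_solid = L₀ − L_s = 28.3 − 18 = 10.3 mm
δ = F/k = 113/8.3725 = 13.497 mm
δ ≥ δ_solid → spring goes solid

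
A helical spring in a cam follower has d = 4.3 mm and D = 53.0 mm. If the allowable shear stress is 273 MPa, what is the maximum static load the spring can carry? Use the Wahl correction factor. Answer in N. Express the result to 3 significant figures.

144 N

C = D/d = 53.0/4.3 = 12.3256
K_W = (4C−1)/(4C−4) + 0.615/C = 48.302/45.302 + 0.0499 = 1.1161
τ_max = K·8FD/(πd³) → F_max = τ_allow·πd³/(8DK)
F_max = 273·π·4.3³/(8·53.0·1.1161) = 68190/473.23 = 144.09 N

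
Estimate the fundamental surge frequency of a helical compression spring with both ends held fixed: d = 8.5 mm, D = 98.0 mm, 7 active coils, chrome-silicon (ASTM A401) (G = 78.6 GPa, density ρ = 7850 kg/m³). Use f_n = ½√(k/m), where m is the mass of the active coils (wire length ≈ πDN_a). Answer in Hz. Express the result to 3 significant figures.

45.0 Hz

k = Gd⁴/(8D³N_a) = (78.6×10³)(8.5⁴)/(8·98.0³·7) = 7.7845 N/mm = 7784.5 N/m
Wire length L = πDN_a = π·98.0·7 = 2155.1 mm
m = ρ·(πd²/4)·L = 7850 × 56.745×10⁻⁶ m² × 2.1551 m = 0.96 kg
f_n = ½√(k/m) = 0.5·√(7784.5/0.96) = 0.5·√(8108.9) = 45.025 Hz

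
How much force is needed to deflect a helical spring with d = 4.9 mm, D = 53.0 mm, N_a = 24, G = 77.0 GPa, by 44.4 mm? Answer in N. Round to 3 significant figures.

68.9 N

k = Gd⁴/(8D³N_a) = (77.0×10³)(4.9⁴)/(8·53.0³·24) = 1.5529 N/mm
F = k·δ = 1.5529 × 44.4 = 68.949 N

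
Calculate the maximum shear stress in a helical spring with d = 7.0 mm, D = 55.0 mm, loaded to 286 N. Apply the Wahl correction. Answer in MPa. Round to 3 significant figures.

Spring index C = D/d = 55.0/7.0 = 7.8571
K_W = (4C−1)/(4C−4) + 0.615/C = 30.429/27.429 + 0.0783 = 1.1876
τ₀ = 8FD/(πd³) = 8·286·55.0/(π·7.0³) = 125840/1077.6 = 116.78 MPa
τ_max = K·τ₀ = 1.1876 × 116.78 = 138.7 MPa

139 MPa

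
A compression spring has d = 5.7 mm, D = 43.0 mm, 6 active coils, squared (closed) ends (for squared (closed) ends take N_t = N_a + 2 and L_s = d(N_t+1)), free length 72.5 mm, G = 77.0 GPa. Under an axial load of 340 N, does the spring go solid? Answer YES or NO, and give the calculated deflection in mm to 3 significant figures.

k = Gd⁴/(8D³N_a) = (77.0×10³)(5.7⁴)/(8·43.0³·6) = 21.298 N/mm
N_t = 8; L_s = 5.7·9 = 51.3 mm; δ_solid = L₀ − L_s = 72.5 − 51.3 = 21.2 mm
δ = F/k = 340/21.298 = 15.964 mm
δ < δ_solid → spring does not go solid

NO, δ = 16.0 mm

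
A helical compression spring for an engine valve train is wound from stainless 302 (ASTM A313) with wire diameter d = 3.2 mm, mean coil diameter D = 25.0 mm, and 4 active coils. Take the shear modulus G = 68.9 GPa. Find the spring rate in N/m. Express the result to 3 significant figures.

k = Gd⁴/(8D³N_a) = (68.9×10³ × 3.2⁴) / (8 × 25.0³ × 4)
  = 7.22469e+06 / 500000 = 14.449 N/mm = 14449 N/m

14400 N/m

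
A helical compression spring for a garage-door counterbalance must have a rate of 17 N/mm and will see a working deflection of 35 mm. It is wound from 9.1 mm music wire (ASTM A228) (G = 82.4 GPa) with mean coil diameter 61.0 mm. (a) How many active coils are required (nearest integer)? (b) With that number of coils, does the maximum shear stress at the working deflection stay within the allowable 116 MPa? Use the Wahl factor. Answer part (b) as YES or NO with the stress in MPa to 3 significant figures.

(a) 18 coils; (b) NO, τ_max = 153 MPa

N_a = Gd⁴/(8D³k) = (82.4×10³)(9.1⁴)/(8·61.0³·17) = 18.3 → N_a = 18
Actual rate k = Gd⁴/(8D³·18) = 17.288 N/mm
Working load F = kδ = 17.288·35 = 605.07 N
C = 61.0/9.1 = 6.7033; K_W = (4C−1)/(4C−4)+0.615/C = 1.2232
τ_max = K_W·8FD/(πd³) = 1.2232·124.73 = 152.57 MPa
τ_max > 116 MPa → exceeds allowable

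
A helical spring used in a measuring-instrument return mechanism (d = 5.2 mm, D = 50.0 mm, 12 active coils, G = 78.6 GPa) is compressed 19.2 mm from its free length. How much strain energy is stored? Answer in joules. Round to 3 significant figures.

k = Gd⁴/(8D³N_a) = (78.6×10³)(5.2⁴)/(8·50.0³·12) = 4.7891 N/mm
U = ½kδ² = 0.5 × 4.7891 × 19.2² = 882.73 N·mm = 0.88273 J

0.883 J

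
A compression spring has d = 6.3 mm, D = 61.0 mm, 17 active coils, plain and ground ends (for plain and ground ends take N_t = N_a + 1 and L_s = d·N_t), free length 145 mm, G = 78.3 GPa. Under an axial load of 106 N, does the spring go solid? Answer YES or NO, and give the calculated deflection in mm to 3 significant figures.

k = Gd⁴/(8D³N_a) = (78.3×10³)(6.3⁴)/(8·61.0³·17) = 3.9957 N/mm
N_t = 18; L_s = 6.3·18 = 113.4 mm; δ_solid = L₀ − L_s = 145 − 113.4 = 31.6 mm
δ = F/k = 106/3.9957 = 26.528 mm
δ < δ_solid → spring does not go solid

NO, δ = 26.5 mm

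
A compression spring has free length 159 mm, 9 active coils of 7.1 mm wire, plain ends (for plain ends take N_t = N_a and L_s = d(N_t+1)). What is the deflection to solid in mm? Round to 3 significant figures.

N_t = 9; L_s = 7.1·10 = 71 mm
δ_solid = L₀ − L_s = 159 − 71 = 88 mm

88.0 mm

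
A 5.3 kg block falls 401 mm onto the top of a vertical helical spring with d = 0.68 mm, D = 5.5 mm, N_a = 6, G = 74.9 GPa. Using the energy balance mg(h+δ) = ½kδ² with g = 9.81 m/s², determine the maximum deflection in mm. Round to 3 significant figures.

172 mm

k = Gd⁴/(8D³N_a) = (74.9×10³)(0.68⁴)/(8·5.5³·6) = 2.0053 N/mm
W = mg = 5.3 × 9.81 = 51.993 N
½kδ² − Wδ − Wh = 0 → δ = (W + √(W² + 2kWh))/k
δ = (51.993 + √(2703.3 + 83619.5))/2.0053 = (51.993 + 293.81)/2.0053 = 172.44 mm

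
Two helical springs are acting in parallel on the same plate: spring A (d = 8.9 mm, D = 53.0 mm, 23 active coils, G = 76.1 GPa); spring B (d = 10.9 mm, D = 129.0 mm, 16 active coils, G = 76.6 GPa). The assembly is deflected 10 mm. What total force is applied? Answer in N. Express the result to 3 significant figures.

k_A = Gd⁴/(8D³N_a) = (76.1×10³)(8.9⁴)/(8·53.0³·23) = 17.43 N/mm
k_B = Gd⁴/(8D³N_a) = (76.6×10³)(10.9⁴)/(8·129.0³·16) = 3.9351 N/mm
Parallel: k_eq = 17.43 + 3.9351 = 21.365 N/mm
F = k_eq·δ = 21.365·10 = 213.65 N

214 N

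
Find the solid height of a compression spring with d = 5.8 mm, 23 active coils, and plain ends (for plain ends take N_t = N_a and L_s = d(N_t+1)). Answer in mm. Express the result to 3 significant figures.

plain ends: N_t = N_a = 23
L_s = d·(N_t+1) = 5.8 × 24 = 139.2 mm

139 mm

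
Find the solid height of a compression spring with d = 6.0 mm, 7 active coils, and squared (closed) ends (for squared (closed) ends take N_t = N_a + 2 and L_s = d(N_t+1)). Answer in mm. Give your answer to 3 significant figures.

60.0 mm

squared (closed) ends: N_t = N_a + 2 = 7 + 2 = 9
L_s = d·(N_t+1) = 6.0 × 10 = 60 mm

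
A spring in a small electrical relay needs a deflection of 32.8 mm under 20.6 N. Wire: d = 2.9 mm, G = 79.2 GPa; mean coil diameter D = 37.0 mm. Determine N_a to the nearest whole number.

Required rate k = F/δ = 20.6/32.8 = 0.62805 N/mm
N_a = Gd⁴/(8D³k) = (79.2×10³ × 2.9⁴)/(8 × 37.0³ × 0.62805)
    = 5.60167e+06 / 254500 = 22.01 → 22 coils

22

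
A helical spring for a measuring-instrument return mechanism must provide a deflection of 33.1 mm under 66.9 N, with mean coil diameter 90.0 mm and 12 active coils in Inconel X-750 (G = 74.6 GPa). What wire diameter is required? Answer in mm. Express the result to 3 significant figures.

Required rate k = F/δ = 66.9/33.1 = 2.0211 N/mm
d = (8D³N_a·k / G)^(1/4) = (8·90.0³·12·2.0211 / (74.6×10³))^0.25
  = (1896.1)^0.25 = 6.5988 mm

6.60 mm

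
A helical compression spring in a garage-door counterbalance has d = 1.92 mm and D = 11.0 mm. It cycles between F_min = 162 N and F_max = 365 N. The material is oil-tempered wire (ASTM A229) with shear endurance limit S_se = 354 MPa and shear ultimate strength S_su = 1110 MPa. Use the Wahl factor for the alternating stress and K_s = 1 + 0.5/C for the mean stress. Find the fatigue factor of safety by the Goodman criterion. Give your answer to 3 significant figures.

0.407

C = D/d = 11.0/1.92 = 5.7292; K_W = (4C−1)/(4C−4)+0.615/C = 1.2659; K_s = 1+0.5/C = 1.0873
F_a = (F_max−F_min)/2 = 101.5 N; F_m = (F_max+F_min)/2 = 263.5 N
τ_a = K_W·8F_aD/(πd³) = 1.2659 × 401.69 = 508.52 MPa
τ_m = K_s·8F_mD/(πd³) = 1.0873 × 1042.8 = 1133.8 MPa
Goodman: 1/n_f = τ_a/S_se + τ_m/S_su = 508.52/354 + 1133.8/1110 = 1.43649 + 1.02147 = 2.458
n_f = 1/2.458 = 0.4068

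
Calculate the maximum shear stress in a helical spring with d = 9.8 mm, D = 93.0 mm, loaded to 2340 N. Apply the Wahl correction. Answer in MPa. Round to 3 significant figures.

Spring index C = D/d = 93.0/9.8 = 9.4898
K_W = (4C−1)/(4C−4) + 0.615/C = 36.959/33.959 + 0.0648 = 1.1531
τ₀ = 8FD/(πd³) = 8·2340·93.0/(π·9.8³) = 1.74096e+06/2956.8 = 588.79 MPa
τ_max = K·τ₀ = 1.1531 × 588.79 = 678.96 MPa

679 MPa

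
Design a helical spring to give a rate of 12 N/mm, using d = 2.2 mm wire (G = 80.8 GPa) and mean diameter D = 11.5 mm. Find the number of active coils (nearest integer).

N_a = Gd⁴/(8D³k) = (80.8×10³ × 2.2⁴)/(8 × 11.5³ × 12)
    = 1.89279e+06 / 146004 = 12.96 → 13 coils

13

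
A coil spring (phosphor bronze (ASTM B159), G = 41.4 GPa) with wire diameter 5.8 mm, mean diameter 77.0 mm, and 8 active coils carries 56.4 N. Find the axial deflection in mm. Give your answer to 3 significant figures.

k = Gd⁴/(8D³N_a) = (41.4×10³)(5.8⁴)/(8·77.0³·8) = 1.6035 N/mm
δ = F/k = 56.4 / 1.6035 = 35.174 mm

35.2 mm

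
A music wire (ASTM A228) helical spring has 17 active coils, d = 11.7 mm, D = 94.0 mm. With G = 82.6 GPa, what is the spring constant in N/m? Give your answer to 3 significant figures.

13700 N/m

k = Gd⁴/(8D³N_a) = (82.6×10³ × 11.7⁴) / (8 × 94.0³ × 17)
  = 1.54783e+09 / 1.12959e+08 = 13.703 N/mm = 13703 N/m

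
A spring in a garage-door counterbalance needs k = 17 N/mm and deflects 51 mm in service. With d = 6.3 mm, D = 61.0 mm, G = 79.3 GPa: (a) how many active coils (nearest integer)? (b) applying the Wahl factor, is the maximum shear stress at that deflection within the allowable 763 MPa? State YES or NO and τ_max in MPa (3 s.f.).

N_a = Gd⁴/(8D³k) = (79.3×10³)(6.3⁴)/(8·61.0³·17) = 4.047 → N_a = 4
Actual rate k = Gd⁴/(8D³·4) = 17.199 N/mm
Working load F = kδ = 17.199·51 = 877.13 N
C = 61.0/6.3 = 9.6825; K_W = (4C−1)/(4C−4)+0.615/C = 1.1499
τ_max = K_W·8FD/(πd³) = 1.1499·544.9 = 626.58 MPa
τ_max ≤ 763 MPa → acceptable

(a) 4 coils; (b) YES, τ_max = 627 MPa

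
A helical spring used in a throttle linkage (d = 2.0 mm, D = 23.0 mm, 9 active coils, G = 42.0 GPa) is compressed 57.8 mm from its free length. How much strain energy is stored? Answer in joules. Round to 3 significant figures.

k = Gd⁴/(8D³N_a) = (42.0×10³)(2.0⁴)/(8·23.0³·9) = 0.7671 N/mm
U = ½kδ² = 0.5 × 0.7671 × 57.8² = 1281.4 N·mm = 1.2814 J

1.28 J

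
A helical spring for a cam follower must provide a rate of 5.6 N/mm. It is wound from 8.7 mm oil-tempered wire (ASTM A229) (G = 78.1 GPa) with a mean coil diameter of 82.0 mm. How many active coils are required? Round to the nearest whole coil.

18

N_a = Gd⁴/(8D³k) = (78.1×10³ × 8.7⁴)/(8 × 82.0³ × 5.6)
    = 4.47433e+08 / 2.47013e+07 = 18.11 → 18 coils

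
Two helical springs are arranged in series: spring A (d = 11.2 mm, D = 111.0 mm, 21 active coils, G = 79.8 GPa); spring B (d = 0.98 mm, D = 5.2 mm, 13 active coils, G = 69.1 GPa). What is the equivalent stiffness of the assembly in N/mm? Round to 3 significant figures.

2.42 N/mm

k_A = Gd⁴/(8D³N_a) = (79.8×10³)(11.2⁴)/(8·111.0³·21) = 5.4651 N/mm
k_B = Gd⁴/(8D³N_a) = (69.1×10³)(0.98⁴)/(8·5.2³·13) = 4.3585 N/mm
Series: 1/k_eq = 1/5.4651 + 1/4.3585 = 0.41242; k_eq = 2.4247 N/mm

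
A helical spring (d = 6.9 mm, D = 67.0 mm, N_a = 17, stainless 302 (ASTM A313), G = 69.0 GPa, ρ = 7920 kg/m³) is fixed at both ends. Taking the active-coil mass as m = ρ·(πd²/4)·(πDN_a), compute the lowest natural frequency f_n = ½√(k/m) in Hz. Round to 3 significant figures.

k = Gd⁴/(8D³N_a) = (69.0×10³)(6.9⁴)/(8·67.0³·17) = 3.8237 N/mm = 3823.7 N/m
Wire length L = πDN_a = π·67.0·17 = 3578.3 mm
m = ρ·(πd²/4)·L = 7920 × 37.393×10⁻⁶ m² × 3.5783 m = 1.0597 kg
f_n = ½√(k/m) = 0.5·√(3823.7/1.0597) = 0.5·√(3608.2) = 30.034 Hz

30.0 Hz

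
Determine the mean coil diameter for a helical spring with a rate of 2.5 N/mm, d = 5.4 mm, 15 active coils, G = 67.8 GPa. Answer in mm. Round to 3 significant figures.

57.7 mm

D = (Gd⁴/(8N_a·k))^(1/3) = (67.8×10³·5.4⁴/(8·15·2.5))^(1/3)
  = (192169)^(1/3) = 57.7069 mm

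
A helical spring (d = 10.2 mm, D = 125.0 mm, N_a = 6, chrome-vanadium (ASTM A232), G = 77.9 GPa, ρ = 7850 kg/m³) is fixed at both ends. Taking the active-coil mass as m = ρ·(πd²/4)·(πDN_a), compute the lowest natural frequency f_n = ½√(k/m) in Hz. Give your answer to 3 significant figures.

k = Gd⁴/(8D³N_a) = (77.9×10³)(10.2⁴)/(8·125.0³·6) = 8.9943 N/mm = 8994.3 N/m
Wire length L = πDN_a = π·125.0·6 = 2356.2 mm
m = ρ·(πd²/4)·L = 7850 × 81.713×10⁻⁶ m² × 2.3562 m = 1.5114 kg
f_n = ½√(k/m) = 0.5·√(8994.3/1.5114) = 0.5·√(5951.1) = 38.572 Hz

38.6 Hz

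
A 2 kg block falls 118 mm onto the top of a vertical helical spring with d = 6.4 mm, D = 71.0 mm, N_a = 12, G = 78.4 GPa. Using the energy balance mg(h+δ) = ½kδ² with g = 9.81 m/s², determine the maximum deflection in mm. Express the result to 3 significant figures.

k = Gd⁴/(8D³N_a) = (78.4×10³)(6.4⁴)/(8·71.0³·12) = 3.8282 N/mm
W = mg = 2 × 9.81 = 19.62 N
½kδ² − Wδ − Wh = 0 → δ = (W + √(W² + 2kWh))/k
δ = (19.62 + √(384.94 + 17725.6))/3.8282 = (19.62 + 134.58)/3.8282 = 40.279 mm

40.3 mm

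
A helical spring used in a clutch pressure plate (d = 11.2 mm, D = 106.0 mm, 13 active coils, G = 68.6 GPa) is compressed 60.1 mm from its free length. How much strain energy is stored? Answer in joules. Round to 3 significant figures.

k = Gd⁴/(8D³N_a) = (68.6×10³)(11.2⁴)/(8·106.0³·13) = 8.7146 N/mm
U = ½kδ² = 0.5 × 8.7146 × 60.1² = 15739 N·mm = 15.739 J

15.7 J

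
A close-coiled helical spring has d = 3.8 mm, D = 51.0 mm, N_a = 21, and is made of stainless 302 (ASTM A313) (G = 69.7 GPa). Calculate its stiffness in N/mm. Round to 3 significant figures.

0.652 N/mm

k = Gd⁴/(8D³N_a) = (69.7×10³ × 3.8⁴) / (8 × 51.0³ × 21)
  = 1.45334e+07 / 2.22854e+07 = 0.65215 N/mm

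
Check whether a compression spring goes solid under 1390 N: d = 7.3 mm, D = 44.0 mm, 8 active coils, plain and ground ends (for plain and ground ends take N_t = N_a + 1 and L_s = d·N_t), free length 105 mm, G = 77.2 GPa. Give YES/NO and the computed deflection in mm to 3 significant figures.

NO, δ = 34.6 mm

k = Gd⁴/(8D³N_a) = (77.2×10³)(7.3⁴)/(8·44.0³·8) = 40.213 N/mm
N_t = 9; L_s = 7.3·9 = 65.7 mm; δ_solid = L₀ − L_s = 105 − 65.7 = 39.3 mm
δ = F/k = 1390/40.213 = 34.566 mm
δ < δ_solid → spring does not go solid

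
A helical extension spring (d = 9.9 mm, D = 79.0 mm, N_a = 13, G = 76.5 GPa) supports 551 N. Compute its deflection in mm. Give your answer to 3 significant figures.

38.4 mm

k = Gd⁴/(8D³N_a) = (76.5×10³)(9.9⁴)/(8·79.0³·13) = 14.331 N/mm
δ = F/k = 551 / 14.331 = 38.447 mm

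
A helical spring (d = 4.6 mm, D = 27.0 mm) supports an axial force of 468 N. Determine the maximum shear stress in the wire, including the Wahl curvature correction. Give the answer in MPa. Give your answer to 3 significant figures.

416 MPa

Spring index C = D/d = 27.0/4.6 = 5.8696
K_W = (4C−1)/(4C−4) + 0.615/C = 22.478/19.478 + 0.1048 = 1.2588
τ₀ = 8FD/(πd³) = 8·468·27.0/(π·4.6³) = 101088/305.79 = 330.58 MPa
τ_max = K·τ₀ = 1.2588 × 330.58 = 416.13 MPa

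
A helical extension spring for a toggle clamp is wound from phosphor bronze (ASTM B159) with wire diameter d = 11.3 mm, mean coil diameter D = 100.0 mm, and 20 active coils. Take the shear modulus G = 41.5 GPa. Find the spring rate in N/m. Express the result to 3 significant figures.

4230 N/m

k = Gd⁴/(8D³N_a) = (41.5×10³ × 11.3⁴) / (8 × 100.0³ × 20)
  = 6.76647e+08 / 1.6e+08 = 4.229 N/mm = 4229 N/m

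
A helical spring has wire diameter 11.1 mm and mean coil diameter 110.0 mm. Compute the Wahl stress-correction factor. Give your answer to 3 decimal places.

C = D/d = 110.0/11.1 = 9.9099
K_W = (4C−1)/(4C−4) + 0.615/C = 38.640/35.640 + 0.0621 = 1.1462

1.146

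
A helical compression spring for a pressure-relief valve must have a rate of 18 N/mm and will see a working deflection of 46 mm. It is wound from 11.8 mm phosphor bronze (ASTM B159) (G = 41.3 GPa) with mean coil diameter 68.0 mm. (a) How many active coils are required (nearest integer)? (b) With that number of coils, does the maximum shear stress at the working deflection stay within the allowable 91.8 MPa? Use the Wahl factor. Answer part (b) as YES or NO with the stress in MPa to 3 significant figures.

N_a = Gd⁴/(8D³k) = (41.3×10³)(11.8⁴)/(8·68.0³·18) = 17.68 → N_a = 18
Actual rate k = Gd⁴/(8D³·18) = 17.684 N/mm
Working load F = kδ = 17.684·46 = 813.48 N
C = 68.0/11.8 = 5.7627; K_W = (4C−1)/(4C−4)+0.615/C = 1.2642
τ_max = K_W·8FD/(πd³) = 1.2642·85.733 = 108.38 MPa
τ_max > 91.8 MPa → exceeds allowable

(a) 18 coils; (b) NO, τ_max = 108 MPa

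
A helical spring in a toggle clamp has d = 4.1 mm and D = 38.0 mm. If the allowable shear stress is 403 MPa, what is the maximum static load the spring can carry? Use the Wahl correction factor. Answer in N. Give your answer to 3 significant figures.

C = D/d = 38.0/4.1 = 9.2683
K_W = (4C−1)/(4C−4) + 0.615/C = 36.073/33.073 + 0.0664 = 1.1571
τ_max = K·8FD/(πd³) → F_max = τ_allow·πd³/(8DK)
F_max = 403·π·4.1³/(8·38.0·1.1571) = 87258/351.75 = 248.07 N

248 N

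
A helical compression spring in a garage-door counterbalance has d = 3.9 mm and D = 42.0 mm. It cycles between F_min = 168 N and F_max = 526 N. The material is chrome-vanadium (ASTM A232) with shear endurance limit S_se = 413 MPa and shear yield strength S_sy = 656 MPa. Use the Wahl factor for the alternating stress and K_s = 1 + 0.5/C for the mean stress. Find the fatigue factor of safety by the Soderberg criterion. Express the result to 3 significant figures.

0.531

C = D/d = 42.0/3.9 = 10.7692; K_W = (4C−1)/(4C−4)+0.615/C = 1.1339; K_s = 1+0.5/C = 1.0464
F_a = (F_max−F_min)/2 = 179 N; F_m = (F_max+F_min)/2 = 347 N
τ_a = K_W·8F_aD/(πd³) = 1.1339 × 322.74 = 365.94 MPa
τ_m = K_s·8F_mD/(πd³) = 1.0464 × 625.64 = 654.69 MPa
Soderberg: 1/n_f = τ_a/S_se + τ_m/S_sy = 365.94/413 + 654.69/656 = 0.88606 + 0.99800 = 1.8841
n_f = 1/1.8841 = 0.5308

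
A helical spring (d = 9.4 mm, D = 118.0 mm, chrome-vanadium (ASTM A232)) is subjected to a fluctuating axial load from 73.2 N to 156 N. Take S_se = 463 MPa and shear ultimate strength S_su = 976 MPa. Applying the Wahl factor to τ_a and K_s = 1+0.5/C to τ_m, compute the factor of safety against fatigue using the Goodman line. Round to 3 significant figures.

12.5

C = D/d = 118.0/9.4 = 12.5532; K_W = (4C−1)/(4C−4)+0.615/C = 1.1139; K_s = 1+0.5/C = 1.0398
F_a = (F_max−F_min)/2 = 41.4 N; F_m = (F_max+F_min)/2 = 114.6 N
τ_a = K_W·8F_aD/(πd³) = 1.1139 × 14.977 = 16.684 MPa
τ_m = K_s·8F_mD/(πd³) = 1.0398 × 41.459 = 43.111 MPa
Goodman: 1/n_f = τ_a/S_se + τ_m/S_su = 16.684/463 + 43.111/976 = 0.03603 + 0.04417 = 0.080204
n_f = 1/0.080204 = 12.47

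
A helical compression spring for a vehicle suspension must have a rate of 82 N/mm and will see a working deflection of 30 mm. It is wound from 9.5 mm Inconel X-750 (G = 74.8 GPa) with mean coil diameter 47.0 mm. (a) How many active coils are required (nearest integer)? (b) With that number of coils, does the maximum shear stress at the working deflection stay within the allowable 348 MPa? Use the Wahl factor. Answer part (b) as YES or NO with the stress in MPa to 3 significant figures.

(a) 9 coils; (b) NO, τ_max = 449 MPa

N_a = Gd⁴/(8D³k) = (74.8×10³)(9.5⁴)/(8·47.0³·82) = 8.945 → N_a = 9
Actual rate k = Gd⁴/(8D³·9) = 81.502 N/mm
Working load F = kδ = 81.502·30 = 2445.1 N
C = 47.0/9.5 = 4.9474; K_W = (4C−1)/(4C−4)+0.615/C = 1.3143
τ_max = K_W·8FD/(πd³) = 1.3143·341.32 = 448.6 MPa
τ_max > 348 MPa → exceeds allowable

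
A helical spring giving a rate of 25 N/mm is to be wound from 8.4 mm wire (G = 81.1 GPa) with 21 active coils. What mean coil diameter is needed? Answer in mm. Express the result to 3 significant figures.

45.8 mm

D = (Gd⁴/(8N_a·k))^(1/3) = (81.1×10³·8.4⁴/(8·21·25))^(1/3)
  = (96136.6)^(1/3) = 45.8103 mm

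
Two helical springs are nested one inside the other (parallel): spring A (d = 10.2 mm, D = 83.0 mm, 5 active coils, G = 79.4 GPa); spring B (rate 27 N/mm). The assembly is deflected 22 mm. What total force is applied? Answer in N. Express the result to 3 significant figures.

k_A = Gd⁴/(8D³N_a) = (79.4×10³)(10.2⁴)/(8·83.0³·5) = 37.577 N/mm
Parallel: k_eq = 37.577 + 27 = 64.577 N/mm
F = k_eq·δ = 64.577·22 = 1420.7 N

1420 N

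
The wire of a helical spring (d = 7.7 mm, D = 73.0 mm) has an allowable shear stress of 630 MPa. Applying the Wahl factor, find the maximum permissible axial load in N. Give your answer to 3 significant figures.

C = D/d = 73.0/7.7 = 9.4805
K_W = (4C−1)/(4C−4) + 0.615/C = 36.922/33.922 + 0.0649 = 1.1533
τ_max = K·8FD/(πd³) → F_max = τ_allow·πd³/(8DK)
F_max = 630·π·7.7³/(8·73.0·1.1533) = 9.0357e+05/673.53 = 1341.5 N

1340 N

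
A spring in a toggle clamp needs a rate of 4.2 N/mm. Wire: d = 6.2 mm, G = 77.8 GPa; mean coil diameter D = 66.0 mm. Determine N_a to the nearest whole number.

12

N_a = Gd⁴/(8D³k) = (77.8×10³ × 6.2⁴)/(8 × 66.0³ × 4.2)
    = 1.1496e+08 / 9.65987e+06 = 11.9 → 12 coils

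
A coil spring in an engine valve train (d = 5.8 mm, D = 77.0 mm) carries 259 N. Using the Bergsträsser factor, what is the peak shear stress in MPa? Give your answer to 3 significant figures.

286 MPa

Spring index C = D/d = 77.0/5.8 = 13.2759
K_B = (4C+2)/(4C−3) = 55.103/50.103 = 1.0998
τ₀ = 8FD/(πd³) = 8·259·77.0/(π·5.8³) = 159544/612.96 = 260.28 MPa
τ_max = K·τ₀ = 1.0998 × 260.28 = 286.26 MPa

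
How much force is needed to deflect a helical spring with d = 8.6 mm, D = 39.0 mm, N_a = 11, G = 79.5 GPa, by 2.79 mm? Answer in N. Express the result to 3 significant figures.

k = Gd⁴/(8D³N_a) = (79.5×10³)(8.6⁴)/(8·39.0³·11) = 83.308 N/mm
F = k·δ = 83.308 × 2.79 = 232.43 N

232 N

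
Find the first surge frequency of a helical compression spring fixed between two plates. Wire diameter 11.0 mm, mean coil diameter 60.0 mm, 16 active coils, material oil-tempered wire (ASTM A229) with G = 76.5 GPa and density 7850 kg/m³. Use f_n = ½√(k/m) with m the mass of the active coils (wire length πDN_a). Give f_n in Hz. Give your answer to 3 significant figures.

k = Gd⁴/(8D³N_a) = (76.5×10³)(11.0⁴)/(8·60.0³·16) = 40.511 N/mm = 40511 N/m
Wire length L = πDN_a = π·60.0·16 = 3015.9 mm
m = ρ·(πd²/4)·L = 7850 × 95.033×10⁻⁶ m² × 3.0159 m = 2.2499 kg
f_n = ½√(k/m) = 0.5·√(40511/2.2499) = 0.5·√(18005) = 67.092 Hz

67.1 Hz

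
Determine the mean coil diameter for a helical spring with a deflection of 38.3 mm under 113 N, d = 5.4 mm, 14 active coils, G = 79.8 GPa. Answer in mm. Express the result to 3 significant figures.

59.0 mm

Required rate k = F/δ = 113/38.3 = 2.9504 N/mm
D = (Gd⁴/(8N_a·k))^(1/3) = (79.8×10³·5.4⁴/(8·14·2.9504))^(1/3)
  = (205343)^(1/3) = 58.9966 mm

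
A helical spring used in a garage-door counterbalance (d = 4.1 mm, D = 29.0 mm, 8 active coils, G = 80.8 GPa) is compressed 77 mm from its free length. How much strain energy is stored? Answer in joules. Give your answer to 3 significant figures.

43.4 J

k = Gd⁴/(8D³N_a) = (80.8×10³)(4.1⁴)/(8·29.0³·8) = 14.628 N/mm
U = ½kδ² = 0.5 × 14.628 × 77² = 43363 N·mm = 43.363 J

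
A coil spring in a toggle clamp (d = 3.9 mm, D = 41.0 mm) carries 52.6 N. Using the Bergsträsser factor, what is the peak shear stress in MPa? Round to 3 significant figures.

104 MPa

Spring index C = D/d = 41.0/3.9 = 10.5128
K_B = (4C+2)/(4C−3) = 44.051/39.051 = 1.1280
τ₀ = 8FD/(πd³) = 8·52.6·41.0/(π·3.9³) = 17252.8/186.36 = 92.58 MPa
τ_max = K·τ₀ = 1.1280 × 92.58 = 104.43 MPa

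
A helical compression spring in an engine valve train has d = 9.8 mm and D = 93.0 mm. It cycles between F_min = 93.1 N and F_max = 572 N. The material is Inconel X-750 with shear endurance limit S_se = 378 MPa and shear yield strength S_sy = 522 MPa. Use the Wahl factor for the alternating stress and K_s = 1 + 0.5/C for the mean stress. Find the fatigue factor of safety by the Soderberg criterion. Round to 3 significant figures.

C = D/d = 93.0/9.8 = 9.4898; K_W = (4C−1)/(4C−4)+0.615/C = 1.1531; K_s = 1+0.5/C = 1.0527
F_a = (F_max−F_min)/2 = 239.45 N; F_m = (F_max+F_min)/2 = 332.55 N
τ_a = K_W·8F_aD/(πd³) = 1.1531 × 60.25 = 69.478 MPa
τ_m = K_s·8F_mD/(πd³) = 1.0527 × 83.676 = 88.085 MPa
Soderberg: 1/n_f = τ_a/S_se + τ_m/S_sy = 69.478/378 + 88.085/522 = 0.18380 + 0.16875 = 0.35255
n_f = 1/0.35255 = 2.836

2.84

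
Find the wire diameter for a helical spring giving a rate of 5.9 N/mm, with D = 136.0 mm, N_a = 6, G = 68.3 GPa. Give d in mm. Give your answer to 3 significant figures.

10.1 mm

d = (8D³N_a·k / G)^(1/4) = (8·136.0³·6·5.9 / (68.3×10³))^0.25
  = (10430)^0.25 = 10.1058 mm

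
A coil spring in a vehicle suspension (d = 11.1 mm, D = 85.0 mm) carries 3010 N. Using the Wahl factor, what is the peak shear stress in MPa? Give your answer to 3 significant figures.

568 MPa

Spring index C = D/d = 85.0/11.1 = 7.6577
K_W = (4C−1)/(4C−4) + 0.615/C = 29.631/26.631 + 0.0803 = 1.1930
τ₀ = 8FD/(πd³) = 8·3010·85.0/(π·11.1³) = 2.0468e+06/4296.5 = 476.38 MPa
τ_max = K·τ₀ = 1.1930 × 476.38 = 568.31 MPa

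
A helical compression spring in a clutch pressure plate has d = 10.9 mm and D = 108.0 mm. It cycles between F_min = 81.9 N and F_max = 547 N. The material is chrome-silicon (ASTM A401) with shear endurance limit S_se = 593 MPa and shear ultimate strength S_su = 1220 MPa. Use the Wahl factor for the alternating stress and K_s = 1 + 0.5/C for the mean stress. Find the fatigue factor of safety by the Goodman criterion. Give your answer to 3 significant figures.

C = D/d = 108.0/10.9 = 9.9083; K_W = (4C−1)/(4C−4)+0.615/C = 1.1463; K_s = 1+0.5/C = 1.0505
F_a = (F_max−F_min)/2 = 232.55 N; F_m = (F_max+F_min)/2 = 314.45 N
τ_a = K_W·8F_aD/(πd³) = 1.1463 × 49.386 = 56.609 MPa
τ_m = K_s·8F_mD/(πd³) = 1.0505 × 66.778 = 70.148 MPa
Goodman: 1/n_f = τ_a/S_se + τ_m/S_su = 56.609/593 + 70.148/1220 = 0.09546 + 0.05750 = 0.15296
n_f = 1/0.15296 = 6.538

6.54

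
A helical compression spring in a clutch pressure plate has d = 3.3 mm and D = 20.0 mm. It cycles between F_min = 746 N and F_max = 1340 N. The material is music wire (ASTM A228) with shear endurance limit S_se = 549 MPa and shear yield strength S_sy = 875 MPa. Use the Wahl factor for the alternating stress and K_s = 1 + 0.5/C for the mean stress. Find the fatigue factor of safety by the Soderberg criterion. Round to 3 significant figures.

0.359

C = D/d = 20.0/3.3 = 6.0606; K_W = (4C−1)/(4C−4)+0.615/C = 1.2497; K_s = 1+0.5/C = 1.0825
F_a = (F_max−F_min)/2 = 297 N; F_m = (F_max+F_min)/2 = 1043 N
τ_a = K_W·8F_aD/(πd³) = 1.2497 × 420.91 = 526 MPa
τ_m = K_s·8F_mD/(πd³) = 1.0825 × 1478.1 = 1600.1 MPa
Soderberg: 1/n_f = τ_a/S_se + τ_m/S_sy = 526/549 + 1600.1/875 = 0.95810 + 1.82866 = 2.7868
n_f = 1/2.7868 = 0.3588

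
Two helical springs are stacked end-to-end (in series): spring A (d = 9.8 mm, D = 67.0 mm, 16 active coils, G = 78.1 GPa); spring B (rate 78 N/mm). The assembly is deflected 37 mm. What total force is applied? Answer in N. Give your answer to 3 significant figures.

558 N

k_A = Gd⁴/(8D³N_a) = (78.1×10³)(9.8⁴)/(8·67.0³·16) = 18.712 N/mm
Series: 1/k_eq = 1/18.712 + 1/78 = 0.066262; k_eq = 15.092 N/mm
F = k_eq·δ = 15.092·37 = 558.39 N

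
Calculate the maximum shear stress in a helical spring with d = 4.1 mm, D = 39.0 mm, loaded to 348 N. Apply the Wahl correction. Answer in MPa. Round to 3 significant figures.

578 MPa

Spring index C = D/d = 39.0/4.1 = 9.5122
K_W = (4C−1)/(4C−4) + 0.615/C = 37.049/34.049 + 0.0647 = 1.1528
τ₀ = 8FD/(πd³) = 8·348·39.0/(π·4.1³) = 108576/216.52 = 501.46 MPa
τ_max = K·τ₀ = 1.1528 × 501.46 = 578.06 MPa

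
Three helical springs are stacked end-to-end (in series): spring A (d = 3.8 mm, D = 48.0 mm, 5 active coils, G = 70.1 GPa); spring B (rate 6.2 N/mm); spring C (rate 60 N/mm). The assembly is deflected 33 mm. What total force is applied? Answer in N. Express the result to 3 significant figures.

k_A = Gd⁴/(8D³N_a) = (70.1×10³)(3.8⁴)/(8·48.0³·5) = 3.3042 N/mm
Series: 1/k_eq = 1/3.3042 + 1/6.2 + 1/60 = 0.4806; k_eq = 2.0807 N/mm
F = k_eq·δ = 2.0807·33 = 68.664 N

68.7 N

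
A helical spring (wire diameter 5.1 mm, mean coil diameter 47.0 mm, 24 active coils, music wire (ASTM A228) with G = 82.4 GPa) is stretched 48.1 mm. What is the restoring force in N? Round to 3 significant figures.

k = Gd⁴/(8D³N_a) = (82.4×10³)(5.1⁴)/(8·47.0³·24) = 2.7965 N/mm
F = k·δ = 2.7965 × 48.1 = 134.51 N

135 N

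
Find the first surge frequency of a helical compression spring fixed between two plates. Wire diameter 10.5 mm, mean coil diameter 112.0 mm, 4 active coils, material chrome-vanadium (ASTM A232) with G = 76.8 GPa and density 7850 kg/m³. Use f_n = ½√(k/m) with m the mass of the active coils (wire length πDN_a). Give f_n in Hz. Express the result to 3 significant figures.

k = Gd⁴/(8D³N_a) = (76.8×10³)(10.5⁴)/(8·112.0³·4) = 20.764 N/mm = 20764 N/m
Wire length L = πDN_a = π·112.0·4 = 1407.4 mm
m = ρ·(πd²/4)·L = 7850 × 86.59×10⁻⁶ m² × 1.4074 m = 0.95668 kg
f_n = ½√(k/m) = 0.5·√(20764/0.95668) = 0.5·√(21704) = 73.662 Hz

73.7 Hz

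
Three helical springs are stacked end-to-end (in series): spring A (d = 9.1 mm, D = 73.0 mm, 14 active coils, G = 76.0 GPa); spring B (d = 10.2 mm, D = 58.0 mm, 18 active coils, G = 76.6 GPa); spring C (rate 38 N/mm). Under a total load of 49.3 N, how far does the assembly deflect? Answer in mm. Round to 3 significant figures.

7.09 mm

k_A = Gd⁴/(8D³N_a) = (76.0×10³)(9.1⁴)/(8·73.0³·14) = 11.962 N/mm
k_B = Gd⁴/(8D³N_a) = (76.6×10³)(10.2⁴)/(8·58.0³·18) = 29.511 N/mm
Series: 1/k_eq = 1/11.962 + 1/29.511 + 1/38 = 0.1438; k_eq = 6.954 N/mm
δ = F/k_eq = 49.3/6.954 = 7.0894 mm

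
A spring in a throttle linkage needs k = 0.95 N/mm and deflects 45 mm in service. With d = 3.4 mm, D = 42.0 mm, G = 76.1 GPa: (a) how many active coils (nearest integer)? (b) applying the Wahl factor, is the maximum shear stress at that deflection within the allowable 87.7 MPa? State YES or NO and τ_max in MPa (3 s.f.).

N_a = Gd⁴/(8D³k) = (76.1×10³)(3.4⁴)/(8·42.0³·0.95) = 18.06 → N_a = 18
Actual rate k = Gd⁴/(8D³·18) = 0.95321 N/mm
Working load F = kδ = 0.95321·45 = 42.895 N
C = 42.0/3.4 = 12.3529; K_W = (4C−1)/(4C−4)+0.615/C = 1.1158
τ_max = K_W·8FD/(πd³) = 1.1158·116.72 = 130.24 MPa
τ_max > 87.7 MPa → exceeds allowable

(a) 18 coils; (b) NO, τ_max = 130 MPa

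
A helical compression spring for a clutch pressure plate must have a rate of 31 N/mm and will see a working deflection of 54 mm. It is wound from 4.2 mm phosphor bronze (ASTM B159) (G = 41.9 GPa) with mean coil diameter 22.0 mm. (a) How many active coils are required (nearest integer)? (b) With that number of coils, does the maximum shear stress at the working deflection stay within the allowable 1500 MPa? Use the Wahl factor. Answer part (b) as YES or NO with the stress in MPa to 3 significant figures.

(a) 5 coils; (b) NO, τ_max = 1620 MPa

N_a = Gd⁴/(8D³k) = (41.9×10³)(4.2⁴)/(8·22.0³·31) = 4.937 → N_a = 5
Actual rate k = Gd⁴/(8D³·5) = 30.611 N/mm
Working load F = kδ = 30.611·54 = 1653 N
C = 22.0/4.2 = 5.2381; K_W = (4C−1)/(4C−4)+0.615/C = 1.2944
τ_max = K_W·8FD/(πd³) = 1.2944·1249.9 = 1617.9 MPa
τ_max > 1500 MPa → exceeds allowable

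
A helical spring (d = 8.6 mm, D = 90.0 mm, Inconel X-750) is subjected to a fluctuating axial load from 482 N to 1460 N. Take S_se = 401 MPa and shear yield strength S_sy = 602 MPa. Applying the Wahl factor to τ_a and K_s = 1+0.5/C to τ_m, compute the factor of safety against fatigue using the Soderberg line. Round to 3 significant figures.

C = D/d = 90.0/8.6 = 10.4651; K_W = (4C−1)/(4C−4)+0.615/C = 1.1380; K_s = 1+0.5/C = 1.0478
F_a = (F_max−F_min)/2 = 489 N; F_m = (F_max+F_min)/2 = 971 N
τ_a = K_W·8F_aD/(πd³) = 1.1380 × 176.2 = 200.51 MPa
τ_m = K_s·8F_mD/(πd³) = 1.0478 × 349.87 = 366.59 MPa
Soderberg: 1/n_f = τ_a/S_se + τ_m/S_sy = 200.51/401 + 366.59/602 = 0.50003 + 0.60895 = 1.109
n_f = 1/1.109 = 0.9017

0.902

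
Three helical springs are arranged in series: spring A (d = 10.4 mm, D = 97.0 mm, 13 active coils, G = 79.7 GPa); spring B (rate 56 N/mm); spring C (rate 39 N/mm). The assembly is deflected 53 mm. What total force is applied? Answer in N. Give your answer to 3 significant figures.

365 N

k_A = Gd⁴/(8D³N_a) = (79.7×10³)(10.4⁴)/(8·97.0³·13) = 9.823 N/mm
Series: 1/k_eq = 1/9.823 + 1/56 + 1/39 = 0.1453; k_eq = 6.8823 N/mm
F = k_eq·δ = 6.8823·53 = 364.76 N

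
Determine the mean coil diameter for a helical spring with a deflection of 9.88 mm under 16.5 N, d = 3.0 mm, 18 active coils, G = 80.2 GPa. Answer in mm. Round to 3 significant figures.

Required rate k = F/δ = 16.5/9.88 = 1.67 N/mm
D = (Gd⁴/(8N_a·k))^(1/3) = (80.2×10³·3.0⁴/(8·18·1.67))^(1/3)
  = (27012.8)^(1/3) = 30.0047 mm

30.0 mm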